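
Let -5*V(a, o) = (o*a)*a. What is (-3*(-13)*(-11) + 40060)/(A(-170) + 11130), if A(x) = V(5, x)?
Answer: 39631/11980 ≈ 3.3081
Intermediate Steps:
V(a, o) = -o*a**2/5 (V(a, o) = -o*a*a/5 = -a*o*a/5 = -o*a**2/5)
A(x) = -5*x (A(x) = -1/5*x*5**2 = -1/5*x*25 = -5*x)
(-3*(-13)*(-11) + 40060)/(A(-170) + 11130) = (-3*(-13)*(-11) + 40060)/(-5*(-170) + 11130) = (39*(-11) + 40060)/(850 + 11130) = (-429 + 40060)/11980 = 39631*(1/11980) = 39631/11980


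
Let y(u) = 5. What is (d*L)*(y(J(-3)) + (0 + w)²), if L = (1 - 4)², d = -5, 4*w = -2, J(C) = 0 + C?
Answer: -945/4 ≈ -236.25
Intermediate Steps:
J(C) = C
w = -½ (w = (¼)*(-2) = -½ ≈ -0.50000)
L = 9 (L = (-3)² = 9)
(d*L)*(y(J(-3)) + (0 + w)²) = (-5*9)*(5 + (0 - ½)²) = -45*(5 + (-½)²) = -45*(5 + ¼) = -45*21/4 = -945/4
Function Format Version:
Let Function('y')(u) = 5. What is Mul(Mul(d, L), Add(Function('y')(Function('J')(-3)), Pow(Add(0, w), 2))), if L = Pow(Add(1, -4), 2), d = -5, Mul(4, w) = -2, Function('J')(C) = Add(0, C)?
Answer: Rational(-945, 4) ≈ -236.25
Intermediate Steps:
Function('J')(C) = C
w = Rational(-1, 2) (w = Mul(Rational(1, 4), -2) = Rational(-1, 2) ≈ -0.50000)
L = 9 (L = Pow(-3, 2) = 9)
Mul(Mul(d, L), Add(Function('y')(Function('J')(-3)), Pow(Add(0, w), 2))) = Mul(Mul(-5, 9), Add(5, Pow(Add(0, Rational(-1, 2)), 2))) = Mul(-45, Add(5, Pow(Rational(-1, 2), 2))) = Mul(-45, Add(5, Rational(1, 4))) = Mul(-45, Rational(21, 4)) = Rational(-945, 4)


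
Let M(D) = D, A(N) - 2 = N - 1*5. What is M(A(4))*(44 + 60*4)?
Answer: 284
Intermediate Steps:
A(N) = -3 + N (A(N) = 2 + (N - 1*5) = 2 + (N - 5) = 2 + (-5 + N) = -3 + N)
M(A(4))*(44 + 60*4) = (-3 + 4)*(44 + 60*4) = 1*(44 + 240) = 1*284 = 284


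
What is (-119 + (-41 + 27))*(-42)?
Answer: 5586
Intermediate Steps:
(-119 + (-41 + 27))*(-42) = (-119 - 14)*(-42) = -133*(-42) = 5586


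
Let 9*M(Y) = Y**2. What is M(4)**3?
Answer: 4096/729 ≈ 5.6187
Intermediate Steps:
M(Y) = Y**2/9
M(4)**3 = ((1/9)*4**2)**3 = ((1/9)*16)**3 = (16/9)**3 = 4096/729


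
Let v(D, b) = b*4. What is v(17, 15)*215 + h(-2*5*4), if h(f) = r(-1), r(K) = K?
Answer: 12899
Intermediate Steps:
v(D, b) = 4*b
h(f) = -1
v(17, 15)*215 + h(-2*5*4) = (4*15)*215 - 1 = 60*215 - 1 = 12900 - 1 = 12899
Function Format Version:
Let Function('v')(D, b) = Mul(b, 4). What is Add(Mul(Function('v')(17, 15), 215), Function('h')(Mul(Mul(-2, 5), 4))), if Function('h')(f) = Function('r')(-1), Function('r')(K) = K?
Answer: 12899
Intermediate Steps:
Function('v')(D, b) = Mul(4, b)
Function('h')(f) = -1
Add(Mul(Function('v')(17, 15), 215), Function('h')(Mul(Mul(-2, 5), 4))) = Add(Mul(Mul(4, 15), 215), -1) = Add(Mul(60, 215), -1) = Add(12900, -1) = 12899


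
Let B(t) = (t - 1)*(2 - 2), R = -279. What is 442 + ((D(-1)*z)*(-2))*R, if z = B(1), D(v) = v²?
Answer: 442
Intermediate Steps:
B(t) = 0 (B(t) = (-1 + t)*0 = 0)
z = 0
442 + ((D(-1)*z)*(-2))*R = 442 + (((-1)²*0)*(-2))*(-279) = 442 + ((1*0)*(-2))*(-279) = 442 + (0*(-2))*(-279) = 442 + 0*(-279) = 442 + 0 = 442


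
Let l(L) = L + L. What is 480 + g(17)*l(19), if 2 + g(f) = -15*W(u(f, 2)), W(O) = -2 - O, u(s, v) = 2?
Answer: 2684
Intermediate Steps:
l(L) = 2*L
g(f) = 58 (g(f) = -2 - 15*(-2 - 1*2) = -2 - 15*(-2 - 2) = -2 - 15*(-4) = -2 + 60 = 58)
480 + g(17)*l(19) = 480 + 58*(2*19) = 480 + 58*38 = 480 + 2204 = 2684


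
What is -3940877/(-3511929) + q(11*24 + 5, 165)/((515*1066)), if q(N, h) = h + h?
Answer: 216466100080/192801390171 ≈ 1.1227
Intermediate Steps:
q(N, h) = 2*h
-3940877/(-3511929) + q(11*24 + 5, 165)/((515*1066)) = -3940877/(-3511929) + (2*165)/((515*1066)) = -3940877*(-1/3511929) + 330/548990 = 3940877/3511929 + 330*(1/548990) = 3940877/3511929 + 33/54899 = 216466100080/192801390171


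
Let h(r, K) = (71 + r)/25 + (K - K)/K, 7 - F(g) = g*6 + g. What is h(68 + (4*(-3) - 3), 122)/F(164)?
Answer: -124/28525 ≈ -0.0043471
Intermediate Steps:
F(g) = 7 - 7*g (F(g) = 7 - (g*6 + g) = 7 - (6*g + g) = 7 - 7*g)
h(r, K) = 71/25 + r/25 (h(r, K) = (71 + r)*(1/25) + 0/K = (71/25 + r/25) + 0 = 71/25 + r/25)
h(68 + (4*(-3) - 3), 122)/F(164) = (71/25 + (68 + (4*(-3) - 3))/25)/(7 - 7*164) = (71/25 + (68 + (-12 - 3))/25)/(7 - 1148) = (71/25 + (68 - 15)/25)/(-1141) = (71/25 + (1/25)*53)*(-1/1141) = (71/25 + 53/25)*(-1/1141) = (124/25)*(-1/1141) = -124/28525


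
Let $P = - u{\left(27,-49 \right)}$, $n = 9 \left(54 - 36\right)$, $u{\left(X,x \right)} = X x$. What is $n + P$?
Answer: $1485$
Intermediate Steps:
$n = 162$ ($n = 9 \cdot 18 = 162$)
$P = 1323$ ($P = - 27 \left(-49\right) = \left(-1\right) \left(-1323\right) = 1323$)
$n + P = 162 + 1323 = 1485$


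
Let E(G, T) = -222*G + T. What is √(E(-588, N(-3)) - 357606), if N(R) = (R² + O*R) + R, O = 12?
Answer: 10*I*√2271 ≈ 476.55*I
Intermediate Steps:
N(R) = R² + 13*R (N(R) = (R² + 12*R) + R = R² + 13*R)
E(G, T) = T - 222*G
√(E(-588, N(-3)) - 357606) = √((-3*(13 - 3) - 222*(-588)) - 357606) = √((-3*10 + 130536) - 357606) = √((-30 + 130536) - 357606) = √(130506 - 357606) = √(-227100) = 10*I*√2271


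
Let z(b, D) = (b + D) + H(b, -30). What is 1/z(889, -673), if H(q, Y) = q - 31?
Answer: 1/1074 ≈ 0.00093110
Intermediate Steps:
H(q, Y) = -31 + q
z(b, D) = -31 + D + 2*b (z(b, D) = (b + D) + (-31 + b) = (D + b) + (-31 + b) = -31 + D + 2*b)
1/z(889, -673) = 1/(-31 - 673 + 2*889) = 1/(-31 - 673 + 1778) = 1/1074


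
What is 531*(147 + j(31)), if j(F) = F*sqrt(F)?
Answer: 78057 + 16461*sqrt(31) ≈ 1.6971e+5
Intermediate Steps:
j(F) = F**(3/2)
531*(147 + j(31)) = 531*(147 + 31**(3/2)) = 531*(147 + 31*sqrt(31)) = 78057 + 16461*sqrt(31)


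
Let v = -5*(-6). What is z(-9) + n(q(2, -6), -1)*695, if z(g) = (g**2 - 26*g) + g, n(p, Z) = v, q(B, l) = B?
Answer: 21156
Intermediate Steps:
v = 30
n(p, Z) = 30
z(g) = g**2 - 25*g
z(-9) + n(q(2, -6), -1)*695 = -9*(-25 - 9) + 30*695 = -9*(-34) + 20850 = 306 + 20850 = 21156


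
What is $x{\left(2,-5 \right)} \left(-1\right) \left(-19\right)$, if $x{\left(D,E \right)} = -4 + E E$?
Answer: $399$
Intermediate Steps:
$x{\left(D,E \right)} = -4 + E^{2}$
$x{\left(2,-5 \right)} \left(-1\right) \left(-19\right) = \left(-4 + \left(-5\right)^{2}\right) \left(-1\right) \left(-19\right) = \left(-4 + 25\right) \left(-1\right) \left(-19\right) = 21 \left(-1\right) \left(-19\right) = \left(-21\right) \left(-19\right) = 399$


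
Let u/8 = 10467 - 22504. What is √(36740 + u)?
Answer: 2*I*√14889 ≈ 244.04*I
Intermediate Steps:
u = -96296 (u = 8*(10467 - 22504) = 8*(-12037) = -96296)
√(36740 + u) = √(36740 - 96296) = √(-59556) = 2*I*√14889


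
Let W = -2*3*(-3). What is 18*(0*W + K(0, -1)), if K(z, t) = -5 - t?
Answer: -72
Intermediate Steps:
W = 18 (W = -6*(-3) = 18)
18*(0*W + K(0, -1)) = 18*(0*18 + (-5 - 1*(-1))) = 18*(0 + (-5 + 1)) = 18*(0 - 4) = 18*(-4) = -72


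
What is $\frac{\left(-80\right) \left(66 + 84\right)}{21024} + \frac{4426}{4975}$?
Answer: $\frac{347419}{1089525} \approx 0.31887$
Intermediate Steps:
$\frac{\left(-80\right) \left(66 + 84\right)}{21024} + \frac{4426}{4975} = \left(-80\right) 150 \cdot \frac{1}{21024} + 4426 \cdot \frac{1}{4975} = \left(-12000\right) \frac{1}{21024} + \frac{4426}{4975} = - \frac{125}{219} + \frac{4426}{4975} = \frac{347419}{1089525}$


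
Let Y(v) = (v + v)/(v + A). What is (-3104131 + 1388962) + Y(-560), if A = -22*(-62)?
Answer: -344749249/201 ≈ -1.7152e+6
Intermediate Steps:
A = 1364
Y(v) = 2*v/(1364 + v) (Y(v) = (v + v)/(v + 1364) = (2*v)/(1364 + v) = 2*v/(1364 + v))
(-3104131 + 1388962) + Y(-560) = (-3104131 + 1388962) + 2*(-560)/(1364 - 560) = -1715169 + 2*(-560)/804 = -1715169 + 2*(-560)*(1/804) = -1715169 - 280/201 = -344749249/201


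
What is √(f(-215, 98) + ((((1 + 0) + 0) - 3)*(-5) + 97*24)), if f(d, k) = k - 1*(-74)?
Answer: √2510 ≈ 50.100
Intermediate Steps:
f(d, k) = 74 + k (f(d, k) = k + 74 = 74 + k)
√(f(-215, 98) + ((((1 + 0) + 0) - 3)*(-5) + 97*24)) = √((74 + 98) + ((((1 + 0) + 0) - 3)*(-5) + 97*24)) = √(172 + (((1 + 0) - 3)*(-5) + 2328)) = √(172 + ((1 - 3)*(-5) + 2328)) = √(172 + (-2*(-5) + 2328)) = √(172 + (10 + 2328)) = √(172 + 2338) = √2510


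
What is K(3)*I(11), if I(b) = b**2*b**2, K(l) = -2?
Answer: -29282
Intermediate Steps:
I(b) = b**4
K(3)*I(11) = -2*11**4 = -2*14641 = -29282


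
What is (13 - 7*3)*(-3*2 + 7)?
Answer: -8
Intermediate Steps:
(13 - 7*3)*(-3*2 + 7) = (13 - 21)*(-6 + 7) = -8*1 = -8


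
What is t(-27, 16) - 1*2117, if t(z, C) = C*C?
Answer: -1861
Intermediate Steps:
t(z, C) = C²
t(-27, 16) - 1*2117 = 16² - 1*2117 = 256 - 2117 = -1861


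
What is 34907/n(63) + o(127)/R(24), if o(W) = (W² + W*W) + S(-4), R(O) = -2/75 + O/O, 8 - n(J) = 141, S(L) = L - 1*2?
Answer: 319165489/9709 ≈ 32873.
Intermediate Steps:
S(L) = -2 + L (S(L) = L - 2 = -2 + L)
n(J) = -133 (n(J) = 8 - 1*141 = 8 - 141 = -133)
R(O) = 73/75 (R(O) = -2*1/75 + 1 = -2/75 + 1 = 73/75)
o(W) = -6 + 2*W² (o(W) = (W² + W*W) + (-2 - 4) = (W² + W²) - 6 = 2*W² - 6 = -6 + 2*W²)
34907/n(63) + o(127)/R(24) = 34907/(-133) + (-6 + 2*127²)/(73/75) = 34907*(-1/133) + (-6 + 2*16129)*(75/73) = -34907/133 + (-6 + 32258)*(75/73) = -34907/133 + 32252*(75/73) = -34907/133 + 2418900/73 = 319165489/9709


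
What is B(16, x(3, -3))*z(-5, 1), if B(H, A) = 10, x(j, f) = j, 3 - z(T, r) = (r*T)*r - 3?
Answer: 110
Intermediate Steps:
z(T, r) = 6 - T*r² (z(T, r) = 3 - ((r*T)*r - 3) = 3 - ((T*r)*r - 3) = 3 - (T*r² - 3) = 3 - (-3 + T*r²) = 3 + (3 - T*r²) = 6 - T*r²)
B(16, x(3, -3))*z(-5, 1) = 10*(6 - 1*(-5)*1²) = 10*(6 - 1*(-5)*1) = 10*(6 + 5) = 10*11 = 110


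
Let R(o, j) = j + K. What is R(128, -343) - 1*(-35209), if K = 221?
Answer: 35087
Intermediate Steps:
R(o, j) = 221 + j (R(o, j) = j + 221 = 221 + j)
R(128, -343) - 1*(-35209) = (221 - 343) - 1*(-35209) = -122 + 35209 = 35087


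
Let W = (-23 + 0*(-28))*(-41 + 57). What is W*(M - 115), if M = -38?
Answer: 56304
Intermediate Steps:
W = -368 (W = (-23 + 0)*16 = -23*16 = -368)
W*(M - 115) = -368*(-38 - 115) = -368*(-153) = 56304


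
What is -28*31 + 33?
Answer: -835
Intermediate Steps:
-28*31 + 33 = -868 + 33 = -835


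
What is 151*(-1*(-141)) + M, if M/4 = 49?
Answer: 21487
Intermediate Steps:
M = 196 (M = 4*49 = 196)
151*(-1*(-141)) + M = 151*(-1*(-141)) + 196 = 151*141 + 196 = 21291 + 196 = 21487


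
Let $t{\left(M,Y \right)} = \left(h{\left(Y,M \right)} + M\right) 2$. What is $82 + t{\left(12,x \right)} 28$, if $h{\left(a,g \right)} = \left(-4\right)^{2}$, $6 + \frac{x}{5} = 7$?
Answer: $1650$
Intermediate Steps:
$x = 5$ ($x = -30 + 5 \cdot 7 = -30 + 35 = 5$)
$h{\left(a,g \right)} = 16$
$t{\left(M,Y \right)} = 32 + 2 M$ ($t{\left(M,Y \right)} = \left(16 + M\right) 2 = 32 + 2 M$)
$82 + t{\left(12,x \right)} 28 = 82 + \left(32 + 2 \cdot 12\right) 28 = 82 + \left(32 + 24\right) 28 = 82 + 56 \cdot 28 = 82 + 1568 = 1650$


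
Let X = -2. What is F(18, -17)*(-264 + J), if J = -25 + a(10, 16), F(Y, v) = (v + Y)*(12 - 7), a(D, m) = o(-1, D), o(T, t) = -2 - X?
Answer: -1445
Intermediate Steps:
o(T, t) = 0 (o(T, t) = -2 - 1*(-2) = -2 + 2 = 0)
a(D, m) = 0
F(Y, v) = 5*Y + 5*v (F(Y, v) = (Y + v)*5 = 5*Y + 5*v)
J = -25 (J = -25 + 0 = -25)
F(18, -17)*(-264 + J) = (5*18 + 5*(-17))*(-264 - 25) = (90 - 85)*(-289) = 5*(-289) = -1445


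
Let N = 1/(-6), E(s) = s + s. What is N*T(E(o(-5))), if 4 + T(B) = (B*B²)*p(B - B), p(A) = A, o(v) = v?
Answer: ⅔ ≈ 0.66667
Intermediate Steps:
E(s) = 2*s
N = -⅙ ≈ -0.16667
T(B) = -4 (T(B) = -4 + (B*B²)*(B - B) = -4 + B³*0 = -4 + 0 = -4)
N*T(E(o(-5))) = -⅙*(-4) = ⅔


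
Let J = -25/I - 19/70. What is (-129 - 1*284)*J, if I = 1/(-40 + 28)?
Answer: -1237879/10 ≈ -1.2379e+5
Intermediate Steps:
I = -1/12 (I = 1/(-12) = -1/12 ≈ -0.083333)
J = 20981/70 (J = -25/(-1/12) - 19/70 = -25*(-12) - 19*1/70 = 300 - 19/70 = 20981/70 ≈ 299.73)
(-129 - 1*284)*J = (-129 - 1*284)*(20981/70) = (-129 - 284)*(20981/70) = -413*20981/70 = -1237879/10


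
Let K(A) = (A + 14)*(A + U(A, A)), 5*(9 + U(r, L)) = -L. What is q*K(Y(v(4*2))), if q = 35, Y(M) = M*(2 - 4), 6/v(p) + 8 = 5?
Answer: -3654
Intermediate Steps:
v(p) = -2 (v(p) = 6/(-8 + 5) = 6/(-3) = 6*(-1/3) = -2)
Y(M) = -2*M (Y(M) = M*(-2) = -2*M)
U(r, L) = -9 - L/5 (U(r, L) = -9 + (-L)/5 = -9 - L/5)
K(A) = (-9 + 4*A/5)*(14 + A) (K(A) = (A + 14)*(A + (-9 - A/5)) = (14 + A)*(-9 + 4*A/5) = (-9 + 4*A/5)*(14 + A))
q*K(Y(v(4*2))) = 35*(-126 + 4*(-2*(-2))**2/5 + 11*(-2*(-2))/5) = 35*(-126 + (4/5)*4**2 + (11/5)*4) = 35*(-126 + (4/5)*16 + 44/5) = 35*(-126 + 64/5 + 44/5) = 35*(-522/5) = -3654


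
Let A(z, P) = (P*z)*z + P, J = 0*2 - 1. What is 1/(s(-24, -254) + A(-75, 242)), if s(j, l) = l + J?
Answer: 1/1361237 ≈ 7.3463e-7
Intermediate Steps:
J = -1 (J = 0 - 1 = -1)
s(j, l) = -1 + l (s(j, l) = l - 1 = -1 + l)
A(z, P) = P + P*z² (A(z, P) = P*z² + P = P + P*z²)
1/(s(-24, -254) + A(-75, 242)) = 1/((-1 - 254) + 242*(1 + (-75)²)) = 1/(-255 + 242*(1 + 5625)) = 1/(-255 + 242*5626) = 1/(-255 + 1361492) = 1/1361237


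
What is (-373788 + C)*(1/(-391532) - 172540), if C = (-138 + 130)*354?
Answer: 6360634554762555/97883 ≈ 6.4982e+10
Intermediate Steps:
C = -2832 (C = -8*354 = -2832)
(-373788 + C)*(1/(-391532) - 172540) = (-373788 - 2832)*(1/(-391532) - 172540) = -376620*(-1/391532 - 172540) = -376620*(-67554931281/391532) = 6360634554762555/97883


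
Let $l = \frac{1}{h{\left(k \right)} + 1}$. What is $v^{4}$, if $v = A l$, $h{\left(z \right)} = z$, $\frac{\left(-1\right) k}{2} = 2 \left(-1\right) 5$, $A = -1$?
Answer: $\frac{1}{194481} \approx 5.1419 \cdot 10^{-6}$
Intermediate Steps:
$k = 20$ ($k = - 2 \cdot 2 \left(-1\right) 5 = - 2 \left(\left(-2\right) 5\right) = \left(-2\right) \left(-10\right) = 20$)
$l = \frac{1}{21}$ ($l = \frac{1}{20 + 1} = \frac{1}{21} \approx 0.047619$)
$v = - \frac{1}{21}$ ($v = \left(-1\right) \frac{1}{21} = - \frac{1}{21} \approx -0.047619$)
$v^{4} = \left(- \frac{1}{21}\right)^{4} = \frac{1}{194481}$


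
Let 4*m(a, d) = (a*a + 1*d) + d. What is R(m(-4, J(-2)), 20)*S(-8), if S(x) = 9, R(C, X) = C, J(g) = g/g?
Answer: 81/2 ≈ 40.500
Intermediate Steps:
J(g) = 1
m(a, d) = d/2 + a²/4 (m(a, d) = ((a*a + 1*d) + d)/4 = ((a² + d) + d)/4 = ((d + a²) + d)/4 = (a² + 2*d)/4 = d/2 + a²/4)
R(m(-4, J(-2)), 20)*S(-8) = ((½)*1 + (¼)*(-4)²)*9 = (½ + (¼)*16)*9 = (½ + 4)*9 = (9/2)*9 = 81/2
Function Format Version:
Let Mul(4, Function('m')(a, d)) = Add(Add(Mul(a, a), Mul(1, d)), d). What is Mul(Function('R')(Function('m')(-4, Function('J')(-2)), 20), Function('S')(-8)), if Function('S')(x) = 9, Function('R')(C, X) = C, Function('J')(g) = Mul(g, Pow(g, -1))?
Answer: Rational(81, 2) ≈ 40.500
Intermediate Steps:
Function('J')(g) = 1
Function('m')(a, d) = Add(Mul(Rational(1, 2), d), Mul(Rational(1, 4), Pow(a, 2))) (Function('m')(a, d) = Mul(Rational(1, 4), Add(Add(Mul(a, a), Mul(1, d)), d)) = Mul(Rational(1, 4), Add(Add(Pow(a, 2), d), d)) = Mul(Rational(1, 4), Add(Add(d, Pow(a, 2)), d)) = Mul(Rational(1, 4), Add(Pow(a, 2), Mul(2, d))) = Add(Mul(Rational(1, 2), d), Mul(Rational(1, 4), Pow(a, 2))))
Mul(Function('R')(Function('m')(-4, Function('J')(-2)), 20), Function('S')(-8)) = Mul(Add(Mul(Rational(1, 2), 1), Mul(Rational(1, 4), Pow(-4, 2))), 9) = Mul(Add(Rational(1, 2), Mul(Rational(1, 4), 16)), 9) = Mul(Add(Rational(1, 2), 4), 9) = Mul(Rational(9, 2), 9) = Rational(81, 2)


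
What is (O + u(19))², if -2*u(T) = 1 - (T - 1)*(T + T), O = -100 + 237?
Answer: 915849/4 ≈ 2.2896e+5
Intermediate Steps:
O = 137
u(T) = -½ + T*(-1 + T) (u(T) = -(1 - (T - 1)*(T + T))/2 = -(1 - (-1 + T)*2*T)/2 = -(1 - 2*T*(-1 + T))/2 = -½ + T*(-1 + T))
(O + u(19))² = (137 + (-½ + 19² - 1*19))² = (137 + (-½ + 361 - 19))² = (137 + 683/2)² = (957/2)² = 915849/4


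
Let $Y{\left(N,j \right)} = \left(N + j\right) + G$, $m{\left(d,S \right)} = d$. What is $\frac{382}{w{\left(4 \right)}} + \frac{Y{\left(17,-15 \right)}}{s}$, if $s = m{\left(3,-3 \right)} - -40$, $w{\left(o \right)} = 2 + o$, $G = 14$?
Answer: $\frac{8261}{129} \approx 64.039$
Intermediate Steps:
$Y{\left(N,j \right)} = 14 + N + j$ ($Y{\left(N,j \right)} = \left(N + j\right) + 14 = 14 + N + j$)
$s = 43$ ($s = 3 - -40 = 3 + 40 = 43$)
$\frac{382}{w{\left(4 \right)}} + \frac{Y{\left(17,-15 \right)}}{s} = \frac{382}{2 + 4} + \frac{14 + 17 - 15}{43} = \frac{382}{6} + 16 \cdot \frac{1}{43} = 382 \cdot \frac{1}{6} + \frac{16}{43} = \frac{191}{3} + \frac{16}{43} = \frac{8261}{129}$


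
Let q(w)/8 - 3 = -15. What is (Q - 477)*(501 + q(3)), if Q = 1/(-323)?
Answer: -62399160/323 ≈ -1.9319e+5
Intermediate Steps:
q(w) = -96 (q(w) = 24 + 8*(-15) = 24 - 120 = -96)
Q = -1/323 ≈ -0.0030960
(Q - 477)*(501 + q(3)) = (-1/323 - 477)*(501 - 96) = -154072/323*405 = -62399160/323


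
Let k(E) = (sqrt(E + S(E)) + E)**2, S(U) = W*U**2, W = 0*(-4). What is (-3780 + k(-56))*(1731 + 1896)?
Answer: -2538900 - 812448*I*sqrt(14) ≈ -2.5389e+6 - 3.0399e+6*I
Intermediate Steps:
W = 0
S(U) = 0 (S(U) = 0*U**2 = 0)
k(E) = (E + sqrt(E))**2 (k(E) = (sqrt(E + 0) + E)**2 = (sqrt(E) + E)**2 = (E + sqrt(E))**2)
(-3780 + k(-56))*(1731 + 1896) = (-3780 + (-56 + sqrt(-56))**2)*(1731 + 1896) = (-3780 + (-56 + 2*I*sqrt(14))**2)*3627 = -13710060 + 3627*(-56 + 2*I*sqrt(14))**2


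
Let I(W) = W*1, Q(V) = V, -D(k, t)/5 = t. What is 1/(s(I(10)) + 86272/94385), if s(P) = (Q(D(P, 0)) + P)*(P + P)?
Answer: 94385/18963272 ≈ 0.0049773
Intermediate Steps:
D(k, t) = -5*t
I(W) = W
s(P) = 2*P² (s(P) = (-5*0 + P)*(P + P) = (0 + P)*(2*P) = P*(2*P) = 2*P²)
1/(s(I(10)) + 86272/94385) = 1/(2*10² + 86272/94385) = 1/(2*100 + 86272*(1/94385)) = 1/(200 + 86272/94385) = 1/(18963272/94385) = 94385/18963272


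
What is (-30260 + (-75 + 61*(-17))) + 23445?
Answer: -7927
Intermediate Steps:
(-30260 + (-75 + 61*(-17))) + 23445 = (-30260 + (-75 - 1037)) + 23445 = (-30260 - 1112) + 23445 = -31372 + 23445 = -7927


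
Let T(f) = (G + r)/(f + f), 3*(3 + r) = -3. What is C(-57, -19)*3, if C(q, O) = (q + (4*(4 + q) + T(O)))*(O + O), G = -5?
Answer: 30639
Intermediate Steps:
r = -4 (r = -3 + (⅓)*(-3) = -3 - 1 = -4)
T(f) = -9/(2*f) (T(f) = (-5 - 4)/(f + f) = -9*1/(2*f) = -9/(2*f))
C(q, O) = 2*O*(16 + 5*q - 9/(2*O)) (C(q, O) = (q + (4*(4 + q) - 9/(2*O)))*(O + O) = (q + ((16 + 4*q) - 9/(2*O)))*(2*O) = (q + (16 + 4*q - 9/(2*O)))*(2*O) = (16 + 5*q - 9/(2*O))*(2*O) = 2*O*(16 + 5*q - 9/(2*O)))
C(-57, -19)*3 = (-9 + 2*(-19)*(16 + 5*(-57)))*3 = (-9 + 2*(-19)*(16 - 285))*3 = (-9 + 2*(-19)*(-269))*3 = (-9 + 10222)*3 = 10213*3 = 30639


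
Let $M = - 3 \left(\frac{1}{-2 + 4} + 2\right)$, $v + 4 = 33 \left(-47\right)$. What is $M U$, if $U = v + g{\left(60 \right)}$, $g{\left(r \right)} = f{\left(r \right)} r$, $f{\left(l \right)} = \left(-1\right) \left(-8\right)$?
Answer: $\frac{16125}{2} \approx 8062.5$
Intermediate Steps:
$f{\left(l \right)} = 8$
$g{\left(r \right)} = 8 r$
$v = -1555$ ($v = -4 + 33 \left(-47\right) = -4 - 1551 = -1555$)
$U = -1075$ ($U = -1555 + 8 \cdot 60 = -1555 + 480 = -1075$)
$M = - \frac{15}{2}$ ($M = - 3 \left(\frac{1}{2} + 2\right) = \left(-3\right) \frac{5}{2} = - \frac{15}{2} \approx -7.5$)
$M U = \left(- \frac{15}{2}\right) \left(-1075\right) = \frac{16125}{2}$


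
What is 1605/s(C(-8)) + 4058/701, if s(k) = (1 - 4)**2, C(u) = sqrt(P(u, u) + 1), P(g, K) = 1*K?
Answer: 387209/2103 ≈ 184.12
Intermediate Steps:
P(g, K) = K
C(u) = sqrt(1 + u) (C(u) = sqrt(u + 1) = sqrt(1 + u))
s(k) = 9 (s(k) = (-3)**2 = 9)
1605/s(C(-8)) + 4058/701 = 1605/9 + 4058/701 = 1605*(1/9) + 4058*(1/701) = 535/3 + 4058/701 = 387209/2103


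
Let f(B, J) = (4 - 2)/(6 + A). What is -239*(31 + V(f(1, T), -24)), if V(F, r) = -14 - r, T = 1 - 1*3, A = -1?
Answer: -9799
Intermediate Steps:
T = -2 (T = 1 - 3 = -2)
f(B, J) = 2/5 (f(B, J) = (4 - 2)/(6 - 1) = 2/5)
-239*(31 + V(f(1, T), -24)) = -239*(31 + (-14 - 1*(-24))) = -239*(31 + (-14 + 24)) = -239*(31 + 10) = -239*41 = -9799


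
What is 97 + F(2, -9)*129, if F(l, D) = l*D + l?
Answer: -1967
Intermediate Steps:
F(l, D) = l + D*l (F(l, D) = D*l + l = l + D*l)
97 + F(2, -9)*129 = 97 + (2*(1 - 9))*129 = 97 + (2*(-8))*129 = 97 - 16*129 = 97 - 2064 = -1967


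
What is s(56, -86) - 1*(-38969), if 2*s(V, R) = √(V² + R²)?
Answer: 38969 + √2633 ≈ 39020.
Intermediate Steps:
s(V, R) = √(R² + V²)/2 (s(V, R) = √(V² + R²)/2 = √(R² + V²)/2)
s(56, -86) - 1*(-38969) = √((-86)² + 56²)/2 - 1*(-38969) = √(7396 + 3136)/2 + 38969 = √10532/2 + 38969 = (2*√2633)/2 + 38969 = √2633 + 38969 = 38969 + √2633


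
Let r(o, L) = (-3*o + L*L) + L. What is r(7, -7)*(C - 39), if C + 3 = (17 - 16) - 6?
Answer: -987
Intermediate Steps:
C = -8 (C = -3 + ((17 - 16) - 6) = -3 + (1 - 6) = -3 - 5 = -8)
r(o, L) = L + L**2 - 3*o (r(o, L) = (-3*o + L**2) + L = (L**2 - 3*o) + L = L + L**2 - 3*o)
r(7, -7)*(C - 39) = (-7 + (-7)**2 - 3*7)*(-8 - 39) = (-7 + 49 - 21)*(-47) = 21*(-47) = -987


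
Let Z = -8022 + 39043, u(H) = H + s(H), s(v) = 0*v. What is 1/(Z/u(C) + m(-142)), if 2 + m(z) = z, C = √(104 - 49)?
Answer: 7920/961161961 + 31021*√55/961161961 ≈ 0.00024759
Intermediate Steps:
s(v) = 0
C = √55 ≈ 7.4162
m(z) = -2 + z
u(H) = H (u(H) = H + 0 = H)
Z = 31021
1/(Z/u(C) + m(-142)) = 1/(31021/(√55) + (-2 - 142)) = 1/(31021*(√55/55) - 144) = 1/(31021*√55/55 - 144) = 1/(-144 + 31021*√55/55)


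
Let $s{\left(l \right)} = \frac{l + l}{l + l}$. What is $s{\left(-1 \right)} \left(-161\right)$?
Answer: $-161$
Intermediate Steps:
$s{\left(l \right)} = 1$ ($s{\left(l \right)} = \frac{2 l}{2 l} = 2 l \frac{1}{2 l} = 1$)
$s{\left(-1 \right)} \left(-161\right) = 1 \left(-161\right) = -161$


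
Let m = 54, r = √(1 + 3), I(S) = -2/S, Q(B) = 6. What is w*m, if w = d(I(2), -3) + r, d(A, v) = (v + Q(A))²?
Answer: 594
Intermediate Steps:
d(A, v) = (6 + v)² (d(A, v) = (v + 6)² = (6 + v)²)
r = 2 (r = √4 = 2)
w = 11 (w = (6 - 3)² + 2 = 3² + 2 = 9 + 2 = 11)
w*m = 11*54 = 594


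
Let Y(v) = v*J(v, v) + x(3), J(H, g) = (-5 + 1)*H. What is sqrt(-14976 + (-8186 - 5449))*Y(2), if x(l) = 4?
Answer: -612*I*sqrt(11) ≈ -2029.8*I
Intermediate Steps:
J(H, g) = -4*H
Y(v) = 4 - 4*v**2 (Y(v) = v*(-4*v) + 4 = -4*v**2 + 4 = 4 - 4*v**2)
sqrt(-14976 + (-8186 - 5449))*Y(2) = sqrt(-14976 + (-8186 - 5449))*(4 - 4*2**2) = sqrt(-14976 - 13635)*(4 - 4*4) = sqrt(-28611)*(4 - 16) = (51*I*sqrt(11))*(-12) = -612*I*sqrt(11)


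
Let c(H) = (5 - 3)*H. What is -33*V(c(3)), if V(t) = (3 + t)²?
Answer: -2673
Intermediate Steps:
c(H) = 2*H
-33*V(c(3)) = -33*(3 + 2*3)² = -33*(3 + 6)² = -33*9² = -33*81 = -3*891 = -2673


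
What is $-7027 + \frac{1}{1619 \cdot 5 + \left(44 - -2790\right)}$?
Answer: $- \frac{76798082}{10929} \approx -7027.0$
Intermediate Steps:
$-7027 + \frac{1}{1619 \cdot 5 + \left(44 - -2790\right)} = -7027 + \frac{1}{8095 + \left(44 + 2790\right)} = -7027 + \frac{1}{8095 + 2834} = -7027 + \frac{1}{10929} = - \frac{76798082}{10929}$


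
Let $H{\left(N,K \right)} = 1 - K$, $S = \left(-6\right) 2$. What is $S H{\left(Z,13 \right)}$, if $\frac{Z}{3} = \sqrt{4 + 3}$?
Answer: $144$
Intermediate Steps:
$S = -12$
$Z = 3 \sqrt{7}$ ($Z = 3 \sqrt{4 + 3} = 3 \sqrt{7} \approx 7.9373$)
$S H{\left(Z,13 \right)} = - 12 \left(1 - 13\right) = \left(-12\right) \left(-12\right) = 144$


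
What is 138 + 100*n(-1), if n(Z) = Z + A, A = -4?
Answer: -362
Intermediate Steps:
n(Z) = -4 + Z (n(Z) = Z - 4 = -4 + Z)
138 + 100*n(-1) = 138 + 100*(-4 - 1) = 138 + 100*(-5) = 138 - 500 = -362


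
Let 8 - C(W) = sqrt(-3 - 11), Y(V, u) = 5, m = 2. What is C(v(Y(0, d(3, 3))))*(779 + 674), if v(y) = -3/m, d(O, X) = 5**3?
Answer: 11624 - 1453*I*sqrt(14) ≈ 11624.0 - 5436.6*I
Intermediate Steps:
d(O, X) = 125
v(y) = -3/2
C(W) = 8 - I*sqrt(14) (C(W) = 8 - sqrt(-3 - 11) = 8 - sqrt(-14) = 8 - I*sqrt(14))
C(v(Y(0, d(3, 3))))*(779 + 674) = (8 - I*sqrt(14))*(779 + 674) = (8 - I*sqrt(14))*1453 = 11624 - 1453*I*sqrt(14)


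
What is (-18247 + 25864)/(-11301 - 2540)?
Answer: -7617/13841 ≈ -0.55032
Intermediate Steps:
(-18247 + 25864)/(-11301 - 2540) = 7617/(-13841) = 7617*(-1/13841) = -7617/13841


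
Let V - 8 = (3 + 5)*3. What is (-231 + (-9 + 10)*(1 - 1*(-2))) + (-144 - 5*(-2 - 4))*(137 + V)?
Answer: -19494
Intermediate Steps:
V = 32 (V = 8 + (3 + 5)*3 = 8 + 8*3 = 8 + 24 = 32)
(-231 + (-9 + 10)*(1 - 1*(-2))) + (-144 - 5*(-2 - 4))*(137 + V) = (-231 + (-9 + 10)*(1 - 1*(-2))) + (-144 - 5*(-2 - 4))*(137 + 32) = (-231 + 1*(1 + 2)) + (-144 - 5*(-6))*169 = (-231 + 1*3) + (-144 + 30)*169 = (-231 + 3) - 114*169 = -228 - 19266 = -19494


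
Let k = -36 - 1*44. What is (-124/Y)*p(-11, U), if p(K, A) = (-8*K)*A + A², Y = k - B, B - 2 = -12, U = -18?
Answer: -2232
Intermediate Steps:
k = -80 (k = -36 - 44 = -80)
B = -10 (B = 2 - 12 = -10)
Y = -70 (Y = -80 - 1*(-10) = -80 + 10 = -70)
p(K, A) = A² - 8*A*K (p(K, A) = -8*A*K + A² = A² - 8*A*K)
(-124/Y)*p(-11, U) = (-124/(-70))*(-18*(-18 - 8*(-11))) = (-124*(-1/70))*(-18*(-18 + 88)) = 62*(-18*70)/35 = (62/35)*(-1260) = -2232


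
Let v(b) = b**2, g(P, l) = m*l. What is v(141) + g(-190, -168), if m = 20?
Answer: 16521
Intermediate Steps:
g(P, l) = 20*l
v(141) + g(-190, -168) = 141**2 + 20*(-168) = 19881 - 3360 = 16521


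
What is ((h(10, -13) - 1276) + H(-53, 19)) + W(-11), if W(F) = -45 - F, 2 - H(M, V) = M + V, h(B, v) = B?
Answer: -1264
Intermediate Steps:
H(M, V) = 2 - M - V (H(M, V) = 2 - (M + V) = 2 + (-M - V) = 2 - M - V)
((h(10, -13) - 1276) + H(-53, 19)) + W(-11) = ((10 - 1276) + (2 - 1*(-53) - 1*19)) + (-45 - 1*(-11)) = (-1266 + (2 + 53 - 19)) + (-45 + 11) = (-1266 + 36) - 34 = -1230 - 34 = -1264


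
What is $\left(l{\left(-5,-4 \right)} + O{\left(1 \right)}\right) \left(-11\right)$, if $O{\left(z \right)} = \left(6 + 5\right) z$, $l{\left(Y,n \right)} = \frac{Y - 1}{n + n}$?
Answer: $- \frac{517}{4} \approx -129.25$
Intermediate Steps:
$l{\left(Y,n \right)} = \frac{-1 + Y}{2 n}$
$O{\left(z \right)} = 11 z$
$\left(l{\left(-5,-4 \right)} + O{\left(1 \right)}\right) \left(-11\right) = \left(\frac{-1 - 5}{2 \left(-4\right)} + 11 \cdot 1\right) \left(-11\right) = \left(\frac{1}{2} \left(- \frac{1}{4}\right) \left(-6\right) + 11\right) \left(-11\right) = \left(\frac{3}{4} + 11\right) \left(-11\right) = \frac{47}{4} \left(-11\right) = - \frac{517}{4}$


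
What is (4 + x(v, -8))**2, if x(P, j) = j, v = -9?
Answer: 16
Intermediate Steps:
(4 + x(v, -8))**2 = (4 - 8)**2 = (-4)**2 = 16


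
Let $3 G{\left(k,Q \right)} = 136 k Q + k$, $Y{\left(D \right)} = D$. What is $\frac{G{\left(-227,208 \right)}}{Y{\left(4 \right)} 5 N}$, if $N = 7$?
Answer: $- \frac{6421603}{420} \approx -15290.0$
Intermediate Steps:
$G{\left(k,Q \right)} = \frac{k}{3} + \frac{136 Q k}{3}$ ($G{\left(k,Q \right)} = \frac{136 k Q + k}{3} = \frac{136 Q k + k}{3} = \frac{k + 136 Q k}{3} = \frac{k}{3} + \frac{136 Q k}{3}$)
$\frac{G{\left(-227,208 \right)}}{Y{\left(4 \right)} 5 N} = \frac{\frac{1}{3} \left(-227\right) \left(1 + 136 \cdot 208\right)}{4 \cdot 5 \cdot 7} = \frac{\frac{1}{3} \left(-227\right) \left(1 + 28288\right)}{20 \cdot 7} = \frac{\frac{1}{3} \left(-227\right) 28289}{140} = \left(- \frac{6421603}{3}\right) \frac{1}{140} = - \frac{6421603}{420}$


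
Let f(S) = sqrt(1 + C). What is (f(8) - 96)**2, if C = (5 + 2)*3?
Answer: (96 - sqrt(22))**2 ≈ 8337.4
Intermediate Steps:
C = 21 (C = 7*3 = 21)
f(S) = sqrt(22) (f(S) = sqrt(1 + 21) = sqrt(22))
(f(8) - 96)**2 = (sqrt(22) - 96)**2 = (-96 + sqrt(22))**2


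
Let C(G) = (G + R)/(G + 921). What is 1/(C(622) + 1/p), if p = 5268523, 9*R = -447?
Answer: 24387992967/9046058620 ≈ 2.6960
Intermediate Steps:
R = -149/3 (R = (⅑)*(-447) = -149/3 ≈ -49.667)
C(G) = (-149/3 + G)/(921 + G) (C(G) = (G - 149/3)/(G + 921) = (-149/3 + G)/(921 + G))
1/(C(622) + 1/p) = 1/((-149/3 + 622)/(921 + 622) + 1/5268523) = 1/((1717/3)/1543 + 1/5268523) = 1/((1/1543)*(1717/3) + 1/5268523) = 1/(1717/4629 + 1/5268523) = 1/(9046058620/24387992967) = 24387992967/9046058620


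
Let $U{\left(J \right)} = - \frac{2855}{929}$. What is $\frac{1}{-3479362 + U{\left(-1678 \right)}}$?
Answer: $- \frac{929}{3232330153} \approx -2.8741 \cdot 10^{-7}$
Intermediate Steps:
$U{\left(J \right)} = - \frac{2855}{929}$ ($U{\left(J \right)} = \left(-2855\right) \frac{1}{929} = - \frac{2855}{929}$)
$\frac{1}{-3479362 + U{\left(-1678 \right)}} = \frac{1}{-3479362 - \frac{2855}{929}} = \frac{1}{- \frac{3232330153}{929}} = - \frac{929}{3232330153}$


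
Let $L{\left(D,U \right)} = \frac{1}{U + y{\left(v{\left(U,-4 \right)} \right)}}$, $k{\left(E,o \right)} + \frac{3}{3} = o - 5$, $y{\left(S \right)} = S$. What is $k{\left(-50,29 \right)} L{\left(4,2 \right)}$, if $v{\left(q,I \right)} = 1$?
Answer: $\frac{23}{3} \approx 7.6667$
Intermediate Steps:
$k{\left(E,o \right)} = -6 + o$ ($k{\left(E,o \right)} = -1 + \left(o - 5\right) = -1 + \left(-5 + o\right) = -6 + o$)
$L{\left(D,U \right)} = \frac{1}{1 + U}$ ($L{\left(D,U \right)} = \frac{1}{U + 1} = \frac{1}{1 + U}$)
$k{\left(-50,29 \right)} L{\left(4,2 \right)} = \frac{-6 + 29}{1 + 2} = \frac{23}{3}$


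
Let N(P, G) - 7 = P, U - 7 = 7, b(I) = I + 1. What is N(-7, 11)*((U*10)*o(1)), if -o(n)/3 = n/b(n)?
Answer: 0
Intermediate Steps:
b(I) = 1 + I
U = 14 (U = 7 + 7 = 14)
N(P, G) = 7 + P
o(n) = -3*n/(1 + n)
N(-7, 11)*((U*10)*o(1)) = (7 - 7)*((14*10)*(-3*1/(1 + 1))) = 0*(140*(-3*1/2)) = 0*(140*(-3*1*1/2)) = 0*(140*(-3/2)) = 0*(-210) = 0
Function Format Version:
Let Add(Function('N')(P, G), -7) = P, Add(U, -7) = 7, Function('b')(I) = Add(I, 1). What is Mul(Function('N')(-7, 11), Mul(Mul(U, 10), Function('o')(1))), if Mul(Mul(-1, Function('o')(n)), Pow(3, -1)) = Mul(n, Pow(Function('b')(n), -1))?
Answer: 0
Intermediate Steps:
Function('b')(I) = Add(1, I)
U = 14 (U = Add(7, 7) = 14)
Function('N')(P, G) = Add(7, P)
Function('o')(n) = Mul(-3, n, Pow(Add(1, n), -1)) (Function('o')(n) = Mul(-3, Mul(n, Pow(Add(1, n), -1))) = Mul(-3, n, Pow(Add(1, n), -1)))
Mul(Function('N')(-7, 11), Mul(Mul(U, 10), Function('o')(1))) = Mul(Add(7, -7), Mul(Mul(14, 10), Mul(-3, 1, Pow(Add(1, 1), -1)))) = Mul(0, Mul(140, Mul(-3, 1, Pow(2, -1)))) = Mul(0, Mul(140, Mul(-3, 1, Rational(1, 2)))) = Mul(0, Mul(140, Rational(-3, 2))) = Mul(0, -210) = 0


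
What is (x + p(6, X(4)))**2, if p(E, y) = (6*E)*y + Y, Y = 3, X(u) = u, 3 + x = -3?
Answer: 19881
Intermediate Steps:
x = -6 (x = -3 - 3 = -6)
p(E, y) = 3 + 6*E*y (p(E, y) = (6*E)*y + 3 = 6*E*y + 3 = 3 + 6*E*y)
(x + p(6, X(4)))**2 = (-6 + (3 + 6*6*4))**2 = (-6 + (3 + 144))**2 = (-6 + 147)**2 = 141**2 = 19881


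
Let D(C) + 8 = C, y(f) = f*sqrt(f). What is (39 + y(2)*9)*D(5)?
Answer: -117 - 54*sqrt(2) ≈ -193.37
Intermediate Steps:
y(f) = f**(3/2)
D(C) = -8 + C
(39 + y(2)*9)*D(5) = (39 + 2**(3/2)*9)*(-8 + 5) = (39 + (2*sqrt(2))*9)*(-3) = (39 + 18*sqrt(2))*(-3) = -117 - 54*sqrt(2)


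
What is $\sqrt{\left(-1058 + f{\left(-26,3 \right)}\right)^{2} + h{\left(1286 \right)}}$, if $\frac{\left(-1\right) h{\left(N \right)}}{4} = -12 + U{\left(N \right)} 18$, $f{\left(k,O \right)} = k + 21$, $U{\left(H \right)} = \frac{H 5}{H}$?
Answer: $\sqrt{1129657} \approx 1062.9$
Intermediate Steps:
$U{\left(H \right)} = 5$ ($U{\left(H \right)} = \frac{5 H}{H} = 5$)
$f{\left(k,O \right)} = 21 + k$
$h{\left(N \right)} = -312$ ($h{\left(N \right)} = - 4 \left(-12 + 5 \cdot 18\right) = - 4 \left(-12 + 90\right) = \left(-4\right) 78 = -312$)
$\sqrt{\left(-1058 + f{\left(-26,3 \right)}\right)^{2} + h{\left(1286 \right)}} = \sqrt{\left(-1058 + \left(21 - 26\right)\right)^{2} - 312} = \sqrt{\left(-1058 - 5\right)^{2} - 312} = \sqrt{\left(-1063\right)^{2} - 312} = \sqrt{1129969 - 312} = \sqrt{1129657}$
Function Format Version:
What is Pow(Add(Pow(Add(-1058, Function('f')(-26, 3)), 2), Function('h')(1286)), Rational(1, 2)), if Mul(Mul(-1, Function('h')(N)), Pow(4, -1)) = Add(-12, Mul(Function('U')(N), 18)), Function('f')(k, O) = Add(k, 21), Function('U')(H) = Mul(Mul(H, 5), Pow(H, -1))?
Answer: Pow(1129657, Rational(1, 2)) ≈ 1062.9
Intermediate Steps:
Function('U')(H) = 5 (Function('U')(H) = Mul(Mul(5, H), Pow(H, -1)) = 5)
Function('f')(k, O) = Add(21, k)
Function('h')(N) = -312 (Function('h')(N) = Mul(-4, Add(-12, Mul(5, 18))) = Mul(-4, Add(-12, 90)) = Mul(-4, 78) = -312)
Pow(Add(Pow(Add(-1058, Function('f')(-26, 3)), 2), Function('h')(1286)), Rational(1, 2)) = Pow(Add(Pow(Add(-1058, Add(21, -26)), 2), -312), Rational(1, 2)) = Pow(Add(Pow(Add(-1058, -5), 2), -312), Rational(1, 2)) = Pow(Add(Pow(-1063, 2), -312), Rational(1, 2)) = Pow(Add(1129969, -312), Rational(1, 2)) = Pow(1129657, Rational(1, 2))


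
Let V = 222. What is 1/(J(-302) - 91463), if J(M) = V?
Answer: -1/91241 ≈ -1.0960e-5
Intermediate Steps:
J(M) = 222
1/(J(-302) - 91463) = 1/(222 - 91463) = 1/(-91241) = -1/91241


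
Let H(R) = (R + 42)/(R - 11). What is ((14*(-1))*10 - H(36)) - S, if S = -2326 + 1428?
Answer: 18872/25 ≈ 754.88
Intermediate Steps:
H(R) = (42 + R)/(-11 + R)
S = -898
((14*(-1))*10 - H(36)) - S = ((14*(-1))*10 - (42 + 36)/(-11 + 36)) - 1*(-898) = (-14*10 - 78/25) + 898 = (-140 - 78/25) + 898 = -3578/25 + 898 = 18872/25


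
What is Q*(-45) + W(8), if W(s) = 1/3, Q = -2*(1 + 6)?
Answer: 1891/3 ≈ 630.33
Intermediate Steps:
Q = -14 (Q = -2*7 = -14)
W(s) = ⅓
Q*(-45) + W(8) = -14*(-45) + ⅓ = 630 + ⅓ = 1891/3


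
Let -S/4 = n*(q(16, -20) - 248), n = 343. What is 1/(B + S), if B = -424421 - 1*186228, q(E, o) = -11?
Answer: -1/255301 ≈ -3.9169e-6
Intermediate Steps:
B = -610649 (B = -424421 - 186228 = -610649)
S = 355348 (S = -1372*(-11 - 248) = -1372*(-259) = -4*(-88837) = 355348)
1/(B + S) = 1/(-610649 + 355348) = 1/(-255301) = -1/255301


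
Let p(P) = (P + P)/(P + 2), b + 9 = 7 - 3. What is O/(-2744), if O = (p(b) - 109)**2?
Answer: -100489/24696 ≈ -4.0690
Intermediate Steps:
b = -5 (b = -9 + (7 - 3) = -9 + 4 = -5)
p(P) = 2*P/(2 + P) (p(P) = (2*P)/(2 + P) = 2*P/(2 + P))
O = 100489/9 (O = (2*(-5)/(2 - 5) - 109)**2 = (2*(-5)/(-3) - 109)**2 = (2*(-5)*(-1/3) - 109)**2 = (10/3 - 109)**2 = (-317/3)**2 = 100489/9 ≈ 11165.)
O/(-2744) = (100489/9)/(-2744) = (100489/9)*(-1/2744) = -100489/24696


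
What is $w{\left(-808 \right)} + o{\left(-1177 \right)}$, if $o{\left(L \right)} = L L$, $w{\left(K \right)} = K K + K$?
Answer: $2037385$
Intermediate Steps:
$w{\left(K \right)} = K + K^{2}$ ($w{\left(K \right)} = K^{2} + K = K + K^{2}$)
$o{\left(L \right)} = L^{2}$
$w{\left(-808 \right)} + o{\left(-1177 \right)} = - 808 \left(1 - 808\right) + \left(-1177\right)^{2} = \left(-808\right) \left(-807\right) + 1385329 = 652056 + 1385329 = 2037385$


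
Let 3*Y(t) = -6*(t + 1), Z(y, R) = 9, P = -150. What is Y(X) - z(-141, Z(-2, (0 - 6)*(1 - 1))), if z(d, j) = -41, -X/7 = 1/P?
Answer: 2918/75 ≈ 38.907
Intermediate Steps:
X = 7/150 (X = -7/(-150) = -7*(-1/150) = 7/150 ≈ 0.046667)
Y(t) = -2 - 2*t (Y(t) = (-6*(t + 1))/3 = (-6*(1 + t))/3 = (-6 - 6*t)/3 = -2 - 2*t)
Y(X) - z(-141, Z(-2, (0 - 6)*(1 - 1))) = (-2 - 2*7/150) - 1*(-41) = (-2 - 7/75) + 41 = -157/75 + 41 = 2918/75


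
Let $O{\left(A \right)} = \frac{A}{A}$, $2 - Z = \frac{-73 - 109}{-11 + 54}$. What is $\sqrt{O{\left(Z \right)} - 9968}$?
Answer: $i \sqrt{9967} \approx 99.835 i$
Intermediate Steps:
$Z = \frac{268}{43}$ ($Z = 2 - \frac{-73 - 109}{-11 + 54} = 2 - - \frac{182}{43} = 2 + \frac{182}{43} = \frac{268}{43} \approx 6.2326$)
$O{\left(A \right)} = 1$
$\sqrt{O{\left(Z \right)} - 9968} = \sqrt{1 - 9968} = \sqrt{-9967} = i \sqrt{9967}$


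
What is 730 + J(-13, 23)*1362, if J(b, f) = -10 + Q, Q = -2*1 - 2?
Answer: -18338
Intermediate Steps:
Q = -4 (Q = -2 - 2 = -4)
J(b, f) = -14 (J(b, f) = -10 - 4 = -14)
730 + J(-13, 23)*1362 = 730 - 14*1362 = 730 - 19068 = -18338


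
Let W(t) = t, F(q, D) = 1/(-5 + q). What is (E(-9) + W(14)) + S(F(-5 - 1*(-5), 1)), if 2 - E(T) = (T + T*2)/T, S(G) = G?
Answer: 64/5 ≈ 12.800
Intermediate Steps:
E(T) = -1 (E(T) = 2 - (T + T*2)/T = 2 - (T + 2*T)/T = 2 - 3*T/T = 2 - 1*3 = 2 - 3 = -1)
(E(-9) + W(14)) + S(F(-5 - 1*(-5), 1)) = (-1 + 14) + 1/(-5 + (-5 - 1*(-5))) = 13 + 1/(-5 + (-5 + 5)) = 13 + 1/(-5 + 0) = 13 + 1/(-5) = 13 - 1/5 = 64/5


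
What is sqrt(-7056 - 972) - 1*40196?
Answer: -40196 + 6*I*sqrt(223) ≈ -40196.0 + 89.599*I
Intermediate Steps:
sqrt(-7056 - 972) - 1*40196 = sqrt(-8028) - 40196 = 6*I*sqrt(223) - 40196 = -40196 + 6*I*sqrt(223)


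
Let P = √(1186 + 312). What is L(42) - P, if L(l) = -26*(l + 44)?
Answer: -2236 - √1498 ≈ -2274.7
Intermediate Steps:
P = √1498 ≈ 38.704
L(l) = -1144 - 26*l (L(l) = -26*(44 + l) = -1144 - 26*l)
L(42) - P = (-1144 - 26*42) - √1498 = (-1144 - 1092) - √1498 = -2236 - √1498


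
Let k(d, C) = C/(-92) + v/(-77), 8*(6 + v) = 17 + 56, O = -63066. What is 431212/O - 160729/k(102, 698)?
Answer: 71783914853974/3407676711 ≈ 21065.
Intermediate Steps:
v = 25/8 (v = -6 + (17 + 56)/8 = -6 + (1/8)*73 = -6 + 73/8 = 25/8 ≈ 3.1250)
k(d, C) = -25/616 - C/92 (k(d, C) = C/(-92) + (25/8)/(-77) = C*(-1/92) + (25/8)*(-1/77) = -C/92 - 25/616 = -25/616 - C/92)
431212/O - 160729/k(102, 698) = 431212/(-63066) - 160729/(-25/616 - 1/92*698) = 431212*(-1/63066) - 160729/(-25/616 - 349/46) = -215606/31533 - 160729/(-108067/14168) = -215606/31533 - 160729*(-14168/108067) = -215606/31533 + 2277208472/108067 = 71783914853974/3407676711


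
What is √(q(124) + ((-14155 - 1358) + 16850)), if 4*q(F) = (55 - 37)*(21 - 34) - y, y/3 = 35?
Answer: √5009/2 ≈ 35.387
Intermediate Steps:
y = 105 (y = 3*35 = 105)
q(F) = -339/4 (q(F) = ((55 - 37)*(21 - 34) - 1*105)/4 = (18*(-13) - 105)/4 = (-234 - 105)/4 = (¼)*(-339) = -339/4)
√(q(124) + ((-14155 - 1358) + 16850)) = √(-339/4 + ((-14155 - 1358) + 16850)) = √(-339/4 + (-15513 + 16850)) = √(-339/4 + 1337) = √(5009/4) = √5009/2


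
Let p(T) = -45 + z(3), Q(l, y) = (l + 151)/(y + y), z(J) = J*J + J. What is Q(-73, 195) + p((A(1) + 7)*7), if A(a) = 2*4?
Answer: -164/5 ≈ -32.800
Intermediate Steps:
z(J) = J + J² (z(J) = J² + J = J + J²)
A(a) = 8
Q(l, y) = (151 + l)/(2*y) (Q(l, y) = (151 + l)/((2*y)) = (151 + l)*(1/(2*y)) = (151 + l)/(2*y))
p(T) = -33 (p(T) = -45 + 3*(1 + 3) = -45 + 3*4 = -45 + 12 = -33)
Q(-73, 195) + p((A(1) + 7)*7) = (½)*(151 - 73)/195 - 33 = (½)*(1/195)*78 - 33 = ⅕ - 33 = -164/5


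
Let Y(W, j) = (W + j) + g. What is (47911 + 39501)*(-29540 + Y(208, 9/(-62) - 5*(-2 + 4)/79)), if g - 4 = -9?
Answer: -6280288084642/2449 ≈ -2.5644e+9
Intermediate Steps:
g = -5 (g = 4 - 9 = -5)
Y(W, j) = -5 + W + j (Y(W, j) = (W + j) - 5 = -5 + W + j)
(47911 + 39501)*(-29540 + Y(208, 9/(-62) - 5*(-2 + 4)/79)) = (47911 + 39501)*(-29540 + (-5 + 208 + (9/(-62) - 5*(-2 + 4)/79))) = 87412*(-29540 + (-5 + 208 + (9*(-1/62) - 5*2*(1/79)))) = 87412*(-29540 + (-5 + 208 + (-9/62 - 10*1/79))) = 87412*(-29540 + (-5 + 208 + (-9/62 - 10/79))) = 87412*(-29540 + (-5 + 208 - 1331/4898)) = 87412*(-29540 + 992963/4898) = 87412*(-143693957/4898) = -6280288084642/2449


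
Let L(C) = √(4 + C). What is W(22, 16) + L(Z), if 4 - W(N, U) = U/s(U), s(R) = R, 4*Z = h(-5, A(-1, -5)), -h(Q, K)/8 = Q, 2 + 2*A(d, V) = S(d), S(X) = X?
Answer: 3 + √14 ≈ 6.7417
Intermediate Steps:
A(d, V) = -1 + d/2
h(Q, K) = -8*Q
Z = 10 (Z = (-8*(-5))/4 = (¼)*40 = 10)
W(N, U) = 3 (W(N, U) = 4 - U/U = 4 - 1*1 = 4 - 1 = 3)
W(22, 16) + L(Z) = 3 + √(4 + 10) = 3 + √14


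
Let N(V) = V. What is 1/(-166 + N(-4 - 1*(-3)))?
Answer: -1/167 ≈ -0.0059880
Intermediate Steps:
1/(-166 + N(-4 - 1*(-3))) = 1/(-166 + (-4 - 1*(-3))) = 1/(-166 + (-4 + 3)) = 1/(-166 - 1) = 1/(-167) = -1/167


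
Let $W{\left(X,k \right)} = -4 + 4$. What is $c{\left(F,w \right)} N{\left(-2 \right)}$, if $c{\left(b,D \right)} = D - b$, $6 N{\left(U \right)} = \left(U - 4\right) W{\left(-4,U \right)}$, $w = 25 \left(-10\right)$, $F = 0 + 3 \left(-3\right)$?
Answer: $0$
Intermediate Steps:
$F = -9$ ($F = 0 - 9 = -9$)
$W{\left(X,k \right)} = 0$
$w = -250$
$N{\left(U \right)} = 0$ ($N{\left(U \right)} = \frac{\left(U - 4\right) 0}{6} = \frac{\left(-4 + U\right) 0}{6} = \frac{1}{6} \cdot 0 = 0$)
$c{\left(F,w \right)} N{\left(-2 \right)} = \left(-250 - -9\right) 0 = \left(-250 + 9\right) 0 = \left(-241\right) 0 = 0$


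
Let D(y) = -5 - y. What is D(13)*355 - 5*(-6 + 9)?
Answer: -6405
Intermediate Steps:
D(13)*355 - 5*(-6 + 9) = (-5 - 1*13)*355 - 5*(-6 + 9) = (-5 - 13)*355 - 5*3 = -18*355 - 15 = -6390 - 15 = -6405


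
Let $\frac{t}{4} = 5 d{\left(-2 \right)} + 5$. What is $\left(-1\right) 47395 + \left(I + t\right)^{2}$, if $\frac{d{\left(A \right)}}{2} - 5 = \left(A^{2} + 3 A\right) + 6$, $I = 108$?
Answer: $190749$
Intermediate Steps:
$d{\left(A \right)} = 22 + 2 A^{2} + 6 A$ ($d{\left(A \right)} = 10 + 2 \left(\left(A^{2} + 3 A\right) + 6\right) = 10 + 2 \left(6 + A^{2} + 3 A\right) = 10 + \left(12 + 2 A^{2} + 6 A\right) = 22 + 2 A^{2} + 6 A$)
$t = 380$ ($t = 4 \left(5 \left(22 + 2 \left(-2\right)^{2} + 6 \left(-2\right)\right) + 5\right) = 4 \left(5 \left(22 + 2 \cdot 4 - 12\right) + 5\right) = 4 \left(5 \left(22 + 8 - 12\right) + 5\right) = 4 \left(5 \cdot 18 + 5\right) = 4 \left(90 + 5\right) = 4 \cdot 95 = 380$)
$\left(-1\right) 47395 + \left(I + t\right)^{2} = \left(-1\right) 47395 + \left(108 + 380\right)^{2} = -47395 + 488^{2} = -47395 + 238144 = 190749$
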